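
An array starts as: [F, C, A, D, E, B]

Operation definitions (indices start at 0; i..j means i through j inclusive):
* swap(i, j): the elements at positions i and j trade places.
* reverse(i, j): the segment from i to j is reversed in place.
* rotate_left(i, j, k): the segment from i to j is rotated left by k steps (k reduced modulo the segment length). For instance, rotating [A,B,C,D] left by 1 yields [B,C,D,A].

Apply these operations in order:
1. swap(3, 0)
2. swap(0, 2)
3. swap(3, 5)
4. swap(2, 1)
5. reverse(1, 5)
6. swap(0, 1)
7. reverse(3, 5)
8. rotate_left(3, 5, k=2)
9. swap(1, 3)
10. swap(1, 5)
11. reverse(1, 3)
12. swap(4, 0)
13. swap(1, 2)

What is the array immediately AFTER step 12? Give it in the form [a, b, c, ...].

After 1 (swap(3, 0)): [D, C, A, F, E, B]
After 2 (swap(0, 2)): [A, C, D, F, E, B]
After 3 (swap(3, 5)): [A, C, D, B, E, F]
After 4 (swap(2, 1)): [A, D, C, B, E, F]
After 5 (reverse(1, 5)): [A, F, E, B, C, D]
After 6 (swap(0, 1)): [F, A, E, B, C, D]
After 7 (reverse(3, 5)): [F, A, E, D, C, B]
After 8 (rotate_left(3, 5, k=2)): [F, A, E, B, D, C]
After 9 (swap(1, 3)): [F, B, E, A, D, C]
After 10 (swap(1, 5)): [F, C, E, A, D, B]
After 11 (reverse(1, 3)): [F, A, E, C, D, B]
After 12 (swap(4, 0)): [D, A, E, C, F, B]

Answer: [D, A, E, C, F, B]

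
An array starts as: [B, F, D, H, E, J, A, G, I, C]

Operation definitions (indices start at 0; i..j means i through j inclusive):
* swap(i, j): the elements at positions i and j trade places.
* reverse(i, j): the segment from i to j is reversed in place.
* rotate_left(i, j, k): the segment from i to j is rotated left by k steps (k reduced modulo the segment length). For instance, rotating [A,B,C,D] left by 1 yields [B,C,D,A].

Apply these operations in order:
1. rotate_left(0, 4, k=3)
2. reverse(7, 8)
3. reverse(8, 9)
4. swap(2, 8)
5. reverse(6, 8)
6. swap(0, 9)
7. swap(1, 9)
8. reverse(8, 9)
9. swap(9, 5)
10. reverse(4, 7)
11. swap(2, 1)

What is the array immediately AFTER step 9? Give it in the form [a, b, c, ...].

Answer: [G, H, C, F, D, A, B, I, E, J]

Derivation:
After 1 (rotate_left(0, 4, k=3)): [H, E, B, F, D, J, A, G, I, C]
After 2 (reverse(7, 8)): [H, E, B, F, D, J, A, I, G, C]
After 3 (reverse(8, 9)): [H, E, B, F, D, J, A, I, C, G]
After 4 (swap(2, 8)): [H, E, C, F, D, J, A, I, B, G]
After 5 (reverse(6, 8)): [H, E, C, F, D, J, B, I, A, G]
After 6 (swap(0, 9)): [G, E, C, F, D, J, B, I, A, H]
After 7 (swap(1, 9)): [G, H, C, F, D, J, B, I, A, E]
After 8 (reverse(8, 9)): [G, H, C, F, D, J, B, I, E, A]
After 9 (swap(9, 5)): [G, H, C, F, D, A, B, I, E, J]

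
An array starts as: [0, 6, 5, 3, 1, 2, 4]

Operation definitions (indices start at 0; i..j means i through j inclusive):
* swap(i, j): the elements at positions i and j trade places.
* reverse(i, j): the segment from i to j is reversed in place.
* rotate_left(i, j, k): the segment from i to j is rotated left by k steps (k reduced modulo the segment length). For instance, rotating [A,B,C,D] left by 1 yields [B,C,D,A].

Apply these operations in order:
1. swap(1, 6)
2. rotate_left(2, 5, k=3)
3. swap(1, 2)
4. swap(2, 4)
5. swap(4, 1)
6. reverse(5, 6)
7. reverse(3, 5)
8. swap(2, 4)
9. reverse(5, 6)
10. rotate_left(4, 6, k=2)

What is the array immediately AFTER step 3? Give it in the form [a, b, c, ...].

After 1 (swap(1, 6)): [0, 4, 5, 3, 1, 2, 6]
After 2 (rotate_left(2, 5, k=3)): [0, 4, 2, 5, 3, 1, 6]
After 3 (swap(1, 2)): [0, 2, 4, 5, 3, 1, 6]

Answer: [0, 2, 4, 5, 3, 1, 6]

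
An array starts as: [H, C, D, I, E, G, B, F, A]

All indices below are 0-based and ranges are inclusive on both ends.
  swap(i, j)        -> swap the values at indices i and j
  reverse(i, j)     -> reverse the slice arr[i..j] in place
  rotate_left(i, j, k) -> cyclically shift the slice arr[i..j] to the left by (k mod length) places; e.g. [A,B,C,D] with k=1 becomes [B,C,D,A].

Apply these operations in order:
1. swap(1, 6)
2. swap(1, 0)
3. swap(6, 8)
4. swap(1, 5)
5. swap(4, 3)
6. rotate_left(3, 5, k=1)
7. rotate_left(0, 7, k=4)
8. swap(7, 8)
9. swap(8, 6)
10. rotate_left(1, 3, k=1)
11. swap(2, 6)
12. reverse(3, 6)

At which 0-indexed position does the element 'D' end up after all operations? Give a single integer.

After 1 (swap(1, 6)): [H, B, D, I, E, G, C, F, A]
After 2 (swap(1, 0)): [B, H, D, I, E, G, C, F, A]
After 3 (swap(6, 8)): [B, H, D, I, E, G, A, F, C]
After 4 (swap(1, 5)): [B, G, D, I, E, H, A, F, C]
After 5 (swap(4, 3)): [B, G, D, E, I, H, A, F, C]
After 6 (rotate_left(3, 5, k=1)): [B, G, D, I, H, E, A, F, C]
After 7 (rotate_left(0, 7, k=4)): [H, E, A, F, B, G, D, I, C]
After 8 (swap(7, 8)): [H, E, A, F, B, G, D, C, I]
After 9 (swap(8, 6)): [H, E, A, F, B, G, I, C, D]
After 10 (rotate_left(1, 3, k=1)): [H, A, F, E, B, G, I, C, D]
After 11 (swap(2, 6)): [H, A, I, E, B, G, F, C, D]
After 12 (reverse(3, 6)): [H, A, I, F, G, B, E, C, D]

Answer: 8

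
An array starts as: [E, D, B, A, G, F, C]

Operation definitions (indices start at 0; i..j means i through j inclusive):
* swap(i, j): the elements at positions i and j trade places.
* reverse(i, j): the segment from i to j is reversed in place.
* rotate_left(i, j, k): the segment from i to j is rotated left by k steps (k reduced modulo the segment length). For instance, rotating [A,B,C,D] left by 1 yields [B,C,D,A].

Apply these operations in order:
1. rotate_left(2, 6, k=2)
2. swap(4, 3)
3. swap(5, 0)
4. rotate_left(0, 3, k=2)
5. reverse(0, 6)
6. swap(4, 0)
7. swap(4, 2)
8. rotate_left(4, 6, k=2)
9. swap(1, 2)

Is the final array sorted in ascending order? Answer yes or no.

After 1 (rotate_left(2, 6, k=2)): [E, D, G, F, C, B, A]
After 2 (swap(4, 3)): [E, D, G, C, F, B, A]
After 3 (swap(5, 0)): [B, D, G, C, F, E, A]
After 4 (rotate_left(0, 3, k=2)): [G, C, B, D, F, E, A]
After 5 (reverse(0, 6)): [A, E, F, D, B, C, G]
After 6 (swap(4, 0)): [B, E, F, D, A, C, G]
After 7 (swap(4, 2)): [B, E, A, D, F, C, G]
After 8 (rotate_left(4, 6, k=2)): [B, E, A, D, G, F, C]
After 9 (swap(1, 2)): [B, A, E, D, G, F, C]

Answer: no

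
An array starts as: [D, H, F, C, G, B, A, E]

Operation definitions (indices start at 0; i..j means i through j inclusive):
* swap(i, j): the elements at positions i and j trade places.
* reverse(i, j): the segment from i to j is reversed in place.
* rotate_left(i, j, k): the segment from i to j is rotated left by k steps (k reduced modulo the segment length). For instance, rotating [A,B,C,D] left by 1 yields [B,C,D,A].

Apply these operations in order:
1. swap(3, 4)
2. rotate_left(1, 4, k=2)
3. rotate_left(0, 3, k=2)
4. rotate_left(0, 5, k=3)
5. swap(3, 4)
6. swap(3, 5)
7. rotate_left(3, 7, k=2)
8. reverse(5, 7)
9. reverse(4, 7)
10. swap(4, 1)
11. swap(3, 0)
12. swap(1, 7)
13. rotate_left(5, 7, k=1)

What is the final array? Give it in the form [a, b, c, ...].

After 1 (swap(3, 4)): [D, H, F, G, C, B, A, E]
After 2 (rotate_left(1, 4, k=2)): [D, G, C, H, F, B, A, E]
After 3 (rotate_left(0, 3, k=2)): [C, H, D, G, F, B, A, E]
After 4 (rotate_left(0, 5, k=3)): [G, F, B, C, H, D, A, E]
After 5 (swap(3, 4)): [G, F, B, H, C, D, A, E]
After 6 (swap(3, 5)): [G, F, B, D, C, H, A, E]
After 7 (rotate_left(3, 7, k=2)): [G, F, B, H, A, E, D, C]
After 8 (reverse(5, 7)): [G, F, B, H, A, C, D, E]
After 9 (reverse(4, 7)): [G, F, B, H, E, D, C, A]
After 10 (swap(4, 1)): [G, E, B, H, F, D, C, A]
After 11 (swap(3, 0)): [H, E, B, G, F, D, C, A]
After 12 (swap(1, 7)): [H, A, B, G, F, D, C, E]
After 13 (rotate_left(5, 7, k=1)): [H, A, B, G, F, C, E, D]

Answer: [H, A, B, G, F, C, E, D]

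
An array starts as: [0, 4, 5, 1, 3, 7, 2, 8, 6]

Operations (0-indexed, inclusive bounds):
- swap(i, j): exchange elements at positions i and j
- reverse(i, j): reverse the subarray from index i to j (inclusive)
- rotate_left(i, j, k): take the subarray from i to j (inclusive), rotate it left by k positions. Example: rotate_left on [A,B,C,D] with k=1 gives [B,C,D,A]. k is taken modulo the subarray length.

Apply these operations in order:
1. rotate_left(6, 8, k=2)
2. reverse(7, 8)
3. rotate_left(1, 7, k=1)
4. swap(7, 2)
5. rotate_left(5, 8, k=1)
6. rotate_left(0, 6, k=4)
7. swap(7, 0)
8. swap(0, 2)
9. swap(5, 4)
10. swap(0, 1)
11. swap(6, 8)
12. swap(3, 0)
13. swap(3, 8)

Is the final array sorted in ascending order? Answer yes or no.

Answer: yes

Derivation:
After 1 (rotate_left(6, 8, k=2)): [0, 4, 5, 1, 3, 7, 6, 2, 8]
After 2 (reverse(7, 8)): [0, 4, 5, 1, 3, 7, 6, 8, 2]
After 3 (rotate_left(1, 7, k=1)): [0, 5, 1, 3, 7, 6, 8, 4, 2]
After 4 (swap(7, 2)): [0, 5, 4, 3, 7, 6, 8, 1, 2]
After 5 (rotate_left(5, 8, k=1)): [0, 5, 4, 3, 7, 8, 1, 2, 6]
After 6 (rotate_left(0, 6, k=4)): [7, 8, 1, 0, 5, 4, 3, 2, 6]
After 7 (swap(7, 0)): [2, 8, 1, 0, 5, 4, 3, 7, 6]
After 8 (swap(0, 2)): [1, 8, 2, 0, 5, 4, 3, 7, 6]
After 9 (swap(5, 4)): [1, 8, 2, 0, 4, 5, 3, 7, 6]
After 10 (swap(0, 1)): [8, 1, 2, 0, 4, 5, 3, 7, 6]
After 11 (swap(6, 8)): [8, 1, 2, 0, 4, 5, 6, 7, 3]
After 12 (swap(3, 0)): [0, 1, 2, 8, 4, 5, 6, 7, 3]
After 13 (swap(3, 8)): [0, 1, 2, 3, 4, 5, 6, 7, 8]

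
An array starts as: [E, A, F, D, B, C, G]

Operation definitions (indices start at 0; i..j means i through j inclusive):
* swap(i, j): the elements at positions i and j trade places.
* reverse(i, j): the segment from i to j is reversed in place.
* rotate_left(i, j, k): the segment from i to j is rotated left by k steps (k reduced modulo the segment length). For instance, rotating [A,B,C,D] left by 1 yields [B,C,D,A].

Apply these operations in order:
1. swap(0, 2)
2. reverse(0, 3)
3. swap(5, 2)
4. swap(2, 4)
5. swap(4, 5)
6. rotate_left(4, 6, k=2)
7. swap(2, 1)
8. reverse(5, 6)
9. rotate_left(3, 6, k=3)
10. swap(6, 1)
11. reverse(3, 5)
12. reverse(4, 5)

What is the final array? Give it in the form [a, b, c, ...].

After 1 (swap(0, 2)): [F, A, E, D, B, C, G]
After 2 (reverse(0, 3)): [D, E, A, F, B, C, G]
After 3 (swap(5, 2)): [D, E, C, F, B, A, G]
After 4 (swap(2, 4)): [D, E, B, F, C, A, G]
After 5 (swap(4, 5)): [D, E, B, F, A, C, G]
After 6 (rotate_left(4, 6, k=2)): [D, E, B, F, G, A, C]
After 7 (swap(2, 1)): [D, B, E, F, G, A, C]
After 8 (reverse(5, 6)): [D, B, E, F, G, C, A]
After 9 (rotate_left(3, 6, k=3)): [D, B, E, A, F, G, C]
After 10 (swap(6, 1)): [D, C, E, A, F, G, B]
After 11 (reverse(3, 5)): [D, C, E, G, F, A, B]
After 12 (reverse(4, 5)): [D, C, E, G, A, F, B]

Answer: [D, C, E, G, A, F, B]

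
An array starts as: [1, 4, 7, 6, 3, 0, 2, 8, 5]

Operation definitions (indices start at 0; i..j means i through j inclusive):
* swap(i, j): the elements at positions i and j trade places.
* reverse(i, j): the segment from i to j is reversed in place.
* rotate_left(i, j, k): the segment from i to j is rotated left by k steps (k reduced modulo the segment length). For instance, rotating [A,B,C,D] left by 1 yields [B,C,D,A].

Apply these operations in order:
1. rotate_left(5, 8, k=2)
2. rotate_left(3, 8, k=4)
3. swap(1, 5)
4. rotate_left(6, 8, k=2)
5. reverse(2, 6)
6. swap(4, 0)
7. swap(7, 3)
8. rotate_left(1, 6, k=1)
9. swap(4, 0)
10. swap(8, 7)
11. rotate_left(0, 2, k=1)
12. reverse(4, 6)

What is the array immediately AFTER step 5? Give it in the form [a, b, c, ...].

After 1 (rotate_left(5, 8, k=2)): [1, 4, 7, 6, 3, 8, 5, 0, 2]
After 2 (rotate_left(3, 8, k=4)): [1, 4, 7, 0, 2, 6, 3, 8, 5]
After 3 (swap(1, 5)): [1, 6, 7, 0, 2, 4, 3, 8, 5]
After 4 (rotate_left(6, 8, k=2)): [1, 6, 7, 0, 2, 4, 5, 3, 8]
After 5 (reverse(2, 6)): [1, 6, 5, 4, 2, 0, 7, 3, 8]

Answer: [1, 6, 5, 4, 2, 0, 7, 3, 8]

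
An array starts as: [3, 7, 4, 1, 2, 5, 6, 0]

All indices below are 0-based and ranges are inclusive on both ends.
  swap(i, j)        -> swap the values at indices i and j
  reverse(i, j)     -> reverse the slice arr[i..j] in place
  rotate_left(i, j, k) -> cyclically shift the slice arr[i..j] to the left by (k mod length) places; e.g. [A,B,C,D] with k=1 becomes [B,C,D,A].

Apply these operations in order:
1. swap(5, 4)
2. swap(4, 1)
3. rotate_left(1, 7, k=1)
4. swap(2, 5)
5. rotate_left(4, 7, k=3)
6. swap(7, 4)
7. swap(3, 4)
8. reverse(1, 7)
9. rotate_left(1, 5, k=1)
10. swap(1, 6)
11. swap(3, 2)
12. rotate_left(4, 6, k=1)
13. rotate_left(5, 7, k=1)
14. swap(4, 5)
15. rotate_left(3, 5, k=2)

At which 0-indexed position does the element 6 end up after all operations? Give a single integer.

After 1 (swap(5, 4)): [3, 7, 4, 1, 5, 2, 6, 0]
After 2 (swap(4, 1)): [3, 5, 4, 1, 7, 2, 6, 0]
After 3 (rotate_left(1, 7, k=1)): [3, 4, 1, 7, 2, 6, 0, 5]
After 4 (swap(2, 5)): [3, 4, 6, 7, 2, 1, 0, 5]
After 5 (rotate_left(4, 7, k=3)): [3, 4, 6, 7, 5, 2, 1, 0]
After 6 (swap(7, 4)): [3, 4, 6, 7, 0, 2, 1, 5]
After 7 (swap(3, 4)): [3, 4, 6, 0, 7, 2, 1, 5]
After 8 (reverse(1, 7)): [3, 5, 1, 2, 7, 0, 6, 4]
After 9 (rotate_left(1, 5, k=1)): [3, 1, 2, 7, 0, 5, 6, 4]
After 10 (swap(1, 6)): [3, 6, 2, 7, 0, 5, 1, 4]
After 11 (swap(3, 2)): [3, 6, 7, 2, 0, 5, 1, 4]
After 12 (rotate_left(4, 6, k=1)): [3, 6, 7, 2, 5, 1, 0, 4]
After 13 (rotate_left(5, 7, k=1)): [3, 6, 7, 2, 5, 0, 4, 1]
After 14 (swap(4, 5)): [3, 6, 7, 2, 0, 5, 4, 1]
After 15 (rotate_left(3, 5, k=2)): [3, 6, 7, 5, 2, 0, 4, 1]

Answer: 1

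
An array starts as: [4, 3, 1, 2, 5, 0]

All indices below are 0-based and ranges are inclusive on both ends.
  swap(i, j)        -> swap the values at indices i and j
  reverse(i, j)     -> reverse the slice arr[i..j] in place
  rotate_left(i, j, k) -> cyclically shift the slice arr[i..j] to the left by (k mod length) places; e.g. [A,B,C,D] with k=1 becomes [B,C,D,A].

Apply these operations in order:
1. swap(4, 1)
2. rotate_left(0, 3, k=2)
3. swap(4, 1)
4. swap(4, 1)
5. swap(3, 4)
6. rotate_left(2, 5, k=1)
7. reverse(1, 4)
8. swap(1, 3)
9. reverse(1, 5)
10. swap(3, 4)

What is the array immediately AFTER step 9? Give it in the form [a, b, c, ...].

After 1 (swap(4, 1)): [4, 5, 1, 2, 3, 0]
After 2 (rotate_left(0, 3, k=2)): [1, 2, 4, 5, 3, 0]
After 3 (swap(4, 1)): [1, 3, 4, 5, 2, 0]
After 4 (swap(4, 1)): [1, 2, 4, 5, 3, 0]
After 5 (swap(3, 4)): [1, 2, 4, 3, 5, 0]
After 6 (rotate_left(2, 5, k=1)): [1, 2, 3, 5, 0, 4]
After 7 (reverse(1, 4)): [1, 0, 5, 3, 2, 4]
After 8 (swap(1, 3)): [1, 3, 5, 0, 2, 4]
After 9 (reverse(1, 5)): [1, 4, 2, 0, 5, 3]

Answer: [1, 4, 2, 0, 5, 3]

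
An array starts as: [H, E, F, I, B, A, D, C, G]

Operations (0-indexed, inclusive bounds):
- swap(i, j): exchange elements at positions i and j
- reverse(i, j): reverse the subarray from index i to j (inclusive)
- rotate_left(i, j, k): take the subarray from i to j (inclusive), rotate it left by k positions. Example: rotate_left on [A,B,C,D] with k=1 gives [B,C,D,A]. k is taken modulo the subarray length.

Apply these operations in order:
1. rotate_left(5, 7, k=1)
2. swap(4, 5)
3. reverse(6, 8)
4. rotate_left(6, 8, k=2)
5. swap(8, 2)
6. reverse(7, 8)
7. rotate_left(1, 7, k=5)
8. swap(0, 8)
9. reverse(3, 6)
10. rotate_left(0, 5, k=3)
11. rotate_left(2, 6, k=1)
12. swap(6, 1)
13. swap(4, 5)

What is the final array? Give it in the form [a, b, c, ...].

After 1 (rotate_left(5, 7, k=1)): [H, E, F, I, B, D, C, A, G]
After 2 (swap(4, 5)): [H, E, F, I, D, B, C, A, G]
After 3 (reverse(6, 8)): [H, E, F, I, D, B, G, A, C]
After 4 (rotate_left(6, 8, k=2)): [H, E, F, I, D, B, C, G, A]
After 5 (swap(8, 2)): [H, E, A, I, D, B, C, G, F]
After 6 (reverse(7, 8)): [H, E, A, I, D, B, C, F, G]
After 7 (rotate_left(1, 7, k=5)): [H, C, F, E, A, I, D, B, G]
After 8 (swap(0, 8)): [G, C, F, E, A, I, D, B, H]
After 9 (reverse(3, 6)): [G, C, F, D, I, A, E, B, H]
After 10 (rotate_left(0, 5, k=3)): [D, I, A, G, C, F, E, B, H]
After 11 (rotate_left(2, 6, k=1)): [D, I, G, C, F, E, A, B, H]
After 12 (swap(6, 1)): [D, A, G, C, F, E, I, B, H]
After 13 (swap(4, 5)): [D, A, G, C, E, F, I, B, H]

Answer: [D, A, G, C, E, F, I, B, H]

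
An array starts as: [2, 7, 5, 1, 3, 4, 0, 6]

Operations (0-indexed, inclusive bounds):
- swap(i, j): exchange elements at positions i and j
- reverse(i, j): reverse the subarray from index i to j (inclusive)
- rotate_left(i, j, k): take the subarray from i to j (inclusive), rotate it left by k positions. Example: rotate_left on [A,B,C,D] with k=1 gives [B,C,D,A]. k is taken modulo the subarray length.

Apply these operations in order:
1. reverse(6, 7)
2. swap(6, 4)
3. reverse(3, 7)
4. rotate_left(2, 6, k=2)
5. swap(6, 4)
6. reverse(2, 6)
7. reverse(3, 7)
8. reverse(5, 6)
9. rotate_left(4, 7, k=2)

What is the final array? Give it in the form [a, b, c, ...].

Answer: [2, 7, 6, 1, 4, 5, 3, 0]

Derivation:
After 1 (reverse(6, 7)): [2, 7, 5, 1, 3, 4, 6, 0]
After 2 (swap(6, 4)): [2, 7, 5, 1, 6, 4, 3, 0]
After 3 (reverse(3, 7)): [2, 7, 5, 0, 3, 4, 6, 1]
After 4 (rotate_left(2, 6, k=2)): [2, 7, 3, 4, 6, 5, 0, 1]
After 5 (swap(6, 4)): [2, 7, 3, 4, 0, 5, 6, 1]
After 6 (reverse(2, 6)): [2, 7, 6, 5, 0, 4, 3, 1]
After 7 (reverse(3, 7)): [2, 7, 6, 1, 3, 4, 0, 5]
After 8 (reverse(5, 6)): [2, 7, 6, 1, 3, 0, 4, 5]
After 9 (rotate_left(4, 7, k=2)): [2, 7, 6, 1, 4, 5, 3, 0]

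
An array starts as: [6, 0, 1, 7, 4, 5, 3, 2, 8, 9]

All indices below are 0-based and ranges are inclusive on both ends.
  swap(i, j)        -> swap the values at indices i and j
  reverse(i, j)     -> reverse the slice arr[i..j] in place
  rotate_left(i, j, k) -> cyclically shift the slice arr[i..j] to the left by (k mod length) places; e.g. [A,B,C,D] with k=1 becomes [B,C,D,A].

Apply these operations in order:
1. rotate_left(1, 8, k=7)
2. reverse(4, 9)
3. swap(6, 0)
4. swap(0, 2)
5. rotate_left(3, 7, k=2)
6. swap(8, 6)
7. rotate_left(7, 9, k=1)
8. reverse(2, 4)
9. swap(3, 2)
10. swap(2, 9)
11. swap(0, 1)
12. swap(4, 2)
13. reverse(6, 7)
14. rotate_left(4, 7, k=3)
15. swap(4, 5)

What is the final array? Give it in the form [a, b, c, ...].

Answer: [8, 0, 3, 6, 9, 4, 5, 1, 7, 2]

Derivation:
After 1 (rotate_left(1, 8, k=7)): [6, 8, 0, 1, 7, 4, 5, 3, 2, 9]
After 2 (reverse(4, 9)): [6, 8, 0, 1, 9, 2, 3, 5, 4, 7]
After 3 (swap(6, 0)): [3, 8, 0, 1, 9, 2, 6, 5, 4, 7]
After 4 (swap(0, 2)): [0, 8, 3, 1, 9, 2, 6, 5, 4, 7]
After 5 (rotate_left(3, 7, k=2)): [0, 8, 3, 2, 6, 5, 1, 9, 4, 7]
After 6 (swap(8, 6)): [0, 8, 3, 2, 6, 5, 4, 9, 1, 7]
After 7 (rotate_left(7, 9, k=1)): [0, 8, 3, 2, 6, 5, 4, 1, 7, 9]
After 8 (reverse(2, 4)): [0, 8, 6, 2, 3, 5, 4, 1, 7, 9]
After 9 (swap(3, 2)): [0, 8, 2, 6, 3, 5, 4, 1, 7, 9]
After 10 (swap(2, 9)): [0, 8, 9, 6, 3, 5, 4, 1, 7, 2]
After 11 (swap(0, 1)): [8, 0, 9, 6, 3, 5, 4, 1, 7, 2]
After 12 (swap(4, 2)): [8, 0, 3, 6, 9, 5, 4, 1, 7, 2]
After 13 (reverse(6, 7)): [8, 0, 3, 6, 9, 5, 1, 4, 7, 2]
After 14 (rotate_left(4, 7, k=3)): [8, 0, 3, 6, 4, 9, 5, 1, 7, 2]
After 15 (swap(4, 5)): [8, 0, 3, 6, 9, 4, 5, 1, 7, 2]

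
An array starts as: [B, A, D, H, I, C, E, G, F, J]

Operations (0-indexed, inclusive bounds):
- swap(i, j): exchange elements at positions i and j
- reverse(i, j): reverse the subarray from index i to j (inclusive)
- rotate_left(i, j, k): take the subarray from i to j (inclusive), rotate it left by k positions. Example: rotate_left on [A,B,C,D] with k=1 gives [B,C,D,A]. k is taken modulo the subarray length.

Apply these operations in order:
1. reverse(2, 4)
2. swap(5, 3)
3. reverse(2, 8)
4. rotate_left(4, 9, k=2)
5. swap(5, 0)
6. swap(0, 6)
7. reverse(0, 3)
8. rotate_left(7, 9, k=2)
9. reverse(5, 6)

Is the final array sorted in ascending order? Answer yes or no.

Answer: no

Derivation:
After 1 (reverse(2, 4)): [B, A, I, H, D, C, E, G, F, J]
After 2 (swap(5, 3)): [B, A, I, C, D, H, E, G, F, J]
After 3 (reverse(2, 8)): [B, A, F, G, E, H, D, C, I, J]
After 4 (rotate_left(4, 9, k=2)): [B, A, F, G, D, C, I, J, E, H]
After 5 (swap(5, 0)): [C, A, F, G, D, B, I, J, E, H]
After 6 (swap(0, 6)): [I, A, F, G, D, B, C, J, E, H]
After 7 (reverse(0, 3)): [G, F, A, I, D, B, C, J, E, H]
After 8 (rotate_left(7, 9, k=2)): [G, F, A, I, D, B, C, H, J, E]
After 9 (reverse(5, 6)): [G, F, A, I, D, C, B, H, J, E]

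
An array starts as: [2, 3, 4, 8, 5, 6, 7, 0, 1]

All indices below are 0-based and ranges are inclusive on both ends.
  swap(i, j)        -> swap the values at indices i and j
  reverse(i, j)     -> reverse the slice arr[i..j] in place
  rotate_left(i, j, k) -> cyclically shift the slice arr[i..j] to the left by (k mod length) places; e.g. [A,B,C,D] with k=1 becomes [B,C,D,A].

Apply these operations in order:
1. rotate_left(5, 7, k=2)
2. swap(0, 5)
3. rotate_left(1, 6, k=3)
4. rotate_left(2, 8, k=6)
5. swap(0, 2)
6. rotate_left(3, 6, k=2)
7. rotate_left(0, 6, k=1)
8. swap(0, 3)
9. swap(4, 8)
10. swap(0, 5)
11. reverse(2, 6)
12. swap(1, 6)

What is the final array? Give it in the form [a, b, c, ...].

Answer: [6, 3, 1, 4, 7, 5, 0, 8, 2]

Derivation:
After 1 (rotate_left(5, 7, k=2)): [2, 3, 4, 8, 5, 0, 6, 7, 1]
After 2 (swap(0, 5)): [0, 3, 4, 8, 5, 2, 6, 7, 1]
After 3 (rotate_left(1, 6, k=3)): [0, 5, 2, 6, 3, 4, 8, 7, 1]
After 4 (rotate_left(2, 8, k=6)): [0, 5, 1, 2, 6, 3, 4, 8, 7]
After 5 (swap(0, 2)): [1, 5, 0, 2, 6, 3, 4, 8, 7]
After 6 (rotate_left(3, 6, k=2)): [1, 5, 0, 3, 4, 2, 6, 8, 7]
After 7 (rotate_left(0, 6, k=1)): [5, 0, 3, 4, 2, 6, 1, 8, 7]
After 8 (swap(0, 3)): [4, 0, 3, 5, 2, 6, 1, 8, 7]
After 9 (swap(4, 8)): [4, 0, 3, 5, 7, 6, 1, 8, 2]
After 10 (swap(0, 5)): [6, 0, 3, 5, 7, 4, 1, 8, 2]
After 11 (reverse(2, 6)): [6, 0, 1, 4, 7, 5, 3, 8, 2]
After 12 (swap(1, 6)): [6, 3, 1, 4, 7, 5, 0, 8, 2]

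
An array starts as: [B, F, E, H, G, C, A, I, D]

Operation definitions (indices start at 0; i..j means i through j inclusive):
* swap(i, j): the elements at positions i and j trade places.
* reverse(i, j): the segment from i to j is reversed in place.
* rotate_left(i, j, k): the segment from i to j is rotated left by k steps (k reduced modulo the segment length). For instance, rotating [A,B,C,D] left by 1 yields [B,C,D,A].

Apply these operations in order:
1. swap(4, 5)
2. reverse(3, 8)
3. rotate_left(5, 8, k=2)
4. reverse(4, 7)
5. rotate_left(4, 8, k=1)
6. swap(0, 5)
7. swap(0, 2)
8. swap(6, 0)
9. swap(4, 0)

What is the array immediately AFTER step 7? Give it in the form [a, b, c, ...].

After 1 (swap(4, 5)): [B, F, E, H, C, G, A, I, D]
After 2 (reverse(3, 8)): [B, F, E, D, I, A, G, C, H]
After 3 (rotate_left(5, 8, k=2)): [B, F, E, D, I, C, H, A, G]
After 4 (reverse(4, 7)): [B, F, E, D, A, H, C, I, G]
After 5 (rotate_left(4, 8, k=1)): [B, F, E, D, H, C, I, G, A]
After 6 (swap(0, 5)): [C, F, E, D, H, B, I, G, A]
After 7 (swap(0, 2)): [E, F, C, D, H, B, I, G, A]

Answer: [E, F, C, D, H, B, I, G, A]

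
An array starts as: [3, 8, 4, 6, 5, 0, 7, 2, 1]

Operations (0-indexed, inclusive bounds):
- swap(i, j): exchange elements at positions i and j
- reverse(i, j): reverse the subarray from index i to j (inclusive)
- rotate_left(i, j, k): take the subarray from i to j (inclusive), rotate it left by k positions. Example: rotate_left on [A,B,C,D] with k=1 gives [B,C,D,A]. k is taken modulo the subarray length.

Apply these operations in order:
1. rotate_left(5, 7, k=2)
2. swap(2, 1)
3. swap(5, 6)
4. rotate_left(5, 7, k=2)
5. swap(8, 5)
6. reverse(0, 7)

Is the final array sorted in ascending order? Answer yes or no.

Answer: no

Derivation:
After 1 (rotate_left(5, 7, k=2)): [3, 8, 4, 6, 5, 2, 0, 7, 1]
After 2 (swap(2, 1)): [3, 4, 8, 6, 5, 2, 0, 7, 1]
After 3 (swap(5, 6)): [3, 4, 8, 6, 5, 0, 2, 7, 1]
After 4 (rotate_left(5, 7, k=2)): [3, 4, 8, 6, 5, 7, 0, 2, 1]
After 5 (swap(8, 5)): [3, 4, 8, 6, 5, 1, 0, 2, 7]
After 6 (reverse(0, 7)): [2, 0, 1, 5, 6, 8, 4, 3, 7]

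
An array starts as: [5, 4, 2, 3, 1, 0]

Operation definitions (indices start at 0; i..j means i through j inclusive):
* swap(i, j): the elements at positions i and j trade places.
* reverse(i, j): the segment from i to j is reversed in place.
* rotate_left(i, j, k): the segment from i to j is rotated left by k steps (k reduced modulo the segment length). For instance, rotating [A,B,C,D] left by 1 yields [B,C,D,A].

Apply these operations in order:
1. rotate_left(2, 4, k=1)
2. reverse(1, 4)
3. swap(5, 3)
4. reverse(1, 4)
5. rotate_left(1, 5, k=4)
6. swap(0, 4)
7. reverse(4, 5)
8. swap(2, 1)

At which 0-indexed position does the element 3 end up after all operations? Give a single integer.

Answer: 2

Derivation:
After 1 (rotate_left(2, 4, k=1)): [5, 4, 3, 1, 2, 0]
After 2 (reverse(1, 4)): [5, 2, 1, 3, 4, 0]
After 3 (swap(5, 3)): [5, 2, 1, 0, 4, 3]
After 4 (reverse(1, 4)): [5, 4, 0, 1, 2, 3]
After 5 (rotate_left(1, 5, k=4)): [5, 3, 4, 0, 1, 2]
After 6 (swap(0, 4)): [1, 3, 4, 0, 5, 2]
After 7 (reverse(4, 5)): [1, 3, 4, 0, 2, 5]
After 8 (swap(2, 1)): [1, 4, 3, 0, 2, 5]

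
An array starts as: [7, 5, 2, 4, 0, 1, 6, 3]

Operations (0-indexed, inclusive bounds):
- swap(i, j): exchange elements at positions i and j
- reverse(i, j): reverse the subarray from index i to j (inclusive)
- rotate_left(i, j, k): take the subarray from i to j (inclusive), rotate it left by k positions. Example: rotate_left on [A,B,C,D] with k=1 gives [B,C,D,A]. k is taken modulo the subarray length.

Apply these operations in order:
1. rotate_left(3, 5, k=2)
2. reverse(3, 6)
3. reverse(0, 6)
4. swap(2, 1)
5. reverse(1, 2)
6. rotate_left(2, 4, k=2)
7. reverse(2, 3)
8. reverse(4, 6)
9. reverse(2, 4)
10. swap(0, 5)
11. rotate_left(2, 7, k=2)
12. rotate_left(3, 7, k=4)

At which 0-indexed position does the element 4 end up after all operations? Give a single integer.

After 1 (rotate_left(3, 5, k=2)): [7, 5, 2, 1, 4, 0, 6, 3]
After 2 (reverse(3, 6)): [7, 5, 2, 6, 0, 4, 1, 3]
After 3 (reverse(0, 6)): [1, 4, 0, 6, 2, 5, 7, 3]
After 4 (swap(2, 1)): [1, 0, 4, 6, 2, 5, 7, 3]
After 5 (reverse(1, 2)): [1, 4, 0, 6, 2, 5, 7, 3]
After 6 (rotate_left(2, 4, k=2)): [1, 4, 2, 0, 6, 5, 7, 3]
After 7 (reverse(2, 3)): [1, 4, 0, 2, 6, 5, 7, 3]
After 8 (reverse(4, 6)): [1, 4, 0, 2, 7, 5, 6, 3]
After 9 (reverse(2, 4)): [1, 4, 7, 2, 0, 5, 6, 3]
After 10 (swap(0, 5)): [5, 4, 7, 2, 0, 1, 6, 3]
After 11 (rotate_left(2, 7, k=2)): [5, 4, 0, 1, 6, 3, 7, 2]
After 12 (rotate_left(3, 7, k=4)): [5, 4, 0, 2, 1, 6, 3, 7]

Answer: 1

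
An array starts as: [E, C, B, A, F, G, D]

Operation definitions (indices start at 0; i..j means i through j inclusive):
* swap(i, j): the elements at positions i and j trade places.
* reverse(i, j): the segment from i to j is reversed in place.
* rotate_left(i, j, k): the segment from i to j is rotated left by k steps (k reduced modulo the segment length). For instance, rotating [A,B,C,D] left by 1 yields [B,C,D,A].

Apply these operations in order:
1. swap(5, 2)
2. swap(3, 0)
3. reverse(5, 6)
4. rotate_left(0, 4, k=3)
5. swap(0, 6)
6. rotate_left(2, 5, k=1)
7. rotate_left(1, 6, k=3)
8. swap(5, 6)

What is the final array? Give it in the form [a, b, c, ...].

Answer: [B, D, A, E, F, G, C]

Derivation:
After 1 (swap(5, 2)): [E, C, G, A, F, B, D]
After 2 (swap(3, 0)): [A, C, G, E, F, B, D]
After 3 (reverse(5, 6)): [A, C, G, E, F, D, B]
After 4 (rotate_left(0, 4, k=3)): [E, F, A, C, G, D, B]
After 5 (swap(0, 6)): [B, F, A, C, G, D, E]
After 6 (rotate_left(2, 5, k=1)): [B, F, C, G, D, A, E]
After 7 (rotate_left(1, 6, k=3)): [B, D, A, E, F, C, G]
After 8 (swap(5, 6)): [B, D, A, E, F, G, C]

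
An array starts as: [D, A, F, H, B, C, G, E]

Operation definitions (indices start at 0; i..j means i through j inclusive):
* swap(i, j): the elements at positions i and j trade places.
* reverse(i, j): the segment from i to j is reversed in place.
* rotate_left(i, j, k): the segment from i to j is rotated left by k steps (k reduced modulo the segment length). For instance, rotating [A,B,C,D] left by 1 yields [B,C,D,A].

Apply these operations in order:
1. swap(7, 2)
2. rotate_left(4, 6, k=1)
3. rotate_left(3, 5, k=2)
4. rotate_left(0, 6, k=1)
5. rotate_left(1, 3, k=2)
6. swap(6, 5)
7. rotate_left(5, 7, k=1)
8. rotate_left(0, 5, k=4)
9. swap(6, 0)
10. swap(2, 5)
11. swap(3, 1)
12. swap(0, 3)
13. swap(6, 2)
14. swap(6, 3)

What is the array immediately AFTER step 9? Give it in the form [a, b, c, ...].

After 1 (swap(7, 2)): [D, A, E, H, B, C, G, F]
After 2 (rotate_left(4, 6, k=1)): [D, A, E, H, C, G, B, F]
After 3 (rotate_left(3, 5, k=2)): [D, A, E, G, H, C, B, F]
After 4 (rotate_left(0, 6, k=1)): [A, E, G, H, C, B, D, F]
After 5 (rotate_left(1, 3, k=2)): [A, H, E, G, C, B, D, F]
After 6 (swap(6, 5)): [A, H, E, G, C, D, B, F]
After 7 (rotate_left(5, 7, k=1)): [A, H, E, G, C, B, F, D]
After 8 (rotate_left(0, 5, k=4)): [C, B, A, H, E, G, F, D]
After 9 (swap(6, 0)): [F, B, A, H, E, G, C, D]

Answer: [F, B, A, H, E, G, C, D]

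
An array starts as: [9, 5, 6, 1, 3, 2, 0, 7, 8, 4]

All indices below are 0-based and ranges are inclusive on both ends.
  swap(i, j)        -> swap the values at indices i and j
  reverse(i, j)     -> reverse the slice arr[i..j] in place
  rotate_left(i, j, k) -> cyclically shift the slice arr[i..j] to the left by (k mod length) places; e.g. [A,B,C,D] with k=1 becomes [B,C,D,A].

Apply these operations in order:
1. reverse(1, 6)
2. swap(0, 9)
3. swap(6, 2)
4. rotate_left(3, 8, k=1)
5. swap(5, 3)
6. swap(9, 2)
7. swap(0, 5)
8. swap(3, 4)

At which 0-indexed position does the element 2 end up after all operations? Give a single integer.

Answer: 4

Derivation:
After 1 (reverse(1, 6)): [9, 0, 2, 3, 1, 6, 5, 7, 8, 4]
After 2 (swap(0, 9)): [4, 0, 2, 3, 1, 6, 5, 7, 8, 9]
After 3 (swap(6, 2)): [4, 0, 5, 3, 1, 6, 2, 7, 8, 9]
After 4 (rotate_left(3, 8, k=1)): [4, 0, 5, 1, 6, 2, 7, 8, 3, 9]
After 5 (swap(5, 3)): [4, 0, 5, 2, 6, 1, 7, 8, 3, 9]
After 6 (swap(9, 2)): [4, 0, 9, 2, 6, 1, 7, 8, 3, 5]
After 7 (swap(0, 5)): [1, 0, 9, 2, 6, 4, 7, 8, 3, 5]
After 8 (swap(3, 4)): [1, 0, 9, 6, 2, 4, 7, 8, 3, 5]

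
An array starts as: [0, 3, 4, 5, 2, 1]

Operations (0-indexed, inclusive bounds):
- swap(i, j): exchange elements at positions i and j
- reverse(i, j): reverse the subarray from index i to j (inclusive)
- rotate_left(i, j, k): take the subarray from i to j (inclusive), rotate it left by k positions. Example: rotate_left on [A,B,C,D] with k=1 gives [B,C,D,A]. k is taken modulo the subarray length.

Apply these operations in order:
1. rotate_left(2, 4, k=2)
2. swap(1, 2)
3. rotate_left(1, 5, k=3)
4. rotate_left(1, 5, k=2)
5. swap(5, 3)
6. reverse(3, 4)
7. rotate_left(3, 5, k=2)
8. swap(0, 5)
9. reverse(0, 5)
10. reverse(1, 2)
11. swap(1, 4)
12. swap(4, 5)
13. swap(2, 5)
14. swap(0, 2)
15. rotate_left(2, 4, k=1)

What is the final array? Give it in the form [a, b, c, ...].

After 1 (rotate_left(2, 4, k=2)): [0, 3, 2, 4, 5, 1]
After 2 (swap(1, 2)): [0, 2, 3, 4, 5, 1]
After 3 (rotate_left(1, 5, k=3)): [0, 5, 1, 2, 3, 4]
After 4 (rotate_left(1, 5, k=2)): [0, 2, 3, 4, 5, 1]
After 5 (swap(5, 3)): [0, 2, 3, 1, 5, 4]
After 6 (reverse(3, 4)): [0, 2, 3, 5, 1, 4]
After 7 (rotate_left(3, 5, k=2)): [0, 2, 3, 4, 5, 1]
After 8 (swap(0, 5)): [1, 2, 3, 4, 5, 0]
After 9 (reverse(0, 5)): [0, 5, 4, 3, 2, 1]
After 10 (reverse(1, 2)): [0, 4, 5, 3, 2, 1]
After 11 (swap(1, 4)): [0, 2, 5, 3, 4, 1]
After 12 (swap(4, 5)): [0, 2, 5, 3, 1, 4]
After 13 (swap(2, 5)): [0, 2, 4, 3, 1, 5]
After 14 (swap(0, 2)): [4, 2, 0, 3, 1, 5]
After 15 (rotate_left(2, 4, k=1)): [4, 2, 3, 1, 0, 5]

Answer: [4, 2, 3, 1, 0, 5]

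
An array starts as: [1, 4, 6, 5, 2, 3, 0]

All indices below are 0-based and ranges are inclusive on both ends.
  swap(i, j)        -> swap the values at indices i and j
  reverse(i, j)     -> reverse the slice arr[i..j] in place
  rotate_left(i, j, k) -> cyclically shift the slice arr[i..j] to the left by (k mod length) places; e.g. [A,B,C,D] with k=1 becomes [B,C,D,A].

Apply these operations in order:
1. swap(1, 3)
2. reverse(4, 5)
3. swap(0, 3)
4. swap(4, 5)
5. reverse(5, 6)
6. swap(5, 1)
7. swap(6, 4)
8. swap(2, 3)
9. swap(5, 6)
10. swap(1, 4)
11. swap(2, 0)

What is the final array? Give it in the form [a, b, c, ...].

After 1 (swap(1, 3)): [1, 5, 6, 4, 2, 3, 0]
After 2 (reverse(4, 5)): [1, 5, 6, 4, 3, 2, 0]
After 3 (swap(0, 3)): [4, 5, 6, 1, 3, 2, 0]
After 4 (swap(4, 5)): [4, 5, 6, 1, 2, 3, 0]
After 5 (reverse(5, 6)): [4, 5, 6, 1, 2, 0, 3]
After 6 (swap(5, 1)): [4, 0, 6, 1, 2, 5, 3]
After 7 (swap(6, 4)): [4, 0, 6, 1, 3, 5, 2]
After 8 (swap(2, 3)): [4, 0, 1, 6, 3, 5, 2]
After 9 (swap(5, 6)): [4, 0, 1, 6, 3, 2, 5]
After 10 (swap(1, 4)): [4, 3, 1, 6, 0, 2, 5]
After 11 (swap(2, 0)): [1, 3, 4, 6, 0, 2, 5]

Answer: [1, 3, 4, 6, 0, 2, 5]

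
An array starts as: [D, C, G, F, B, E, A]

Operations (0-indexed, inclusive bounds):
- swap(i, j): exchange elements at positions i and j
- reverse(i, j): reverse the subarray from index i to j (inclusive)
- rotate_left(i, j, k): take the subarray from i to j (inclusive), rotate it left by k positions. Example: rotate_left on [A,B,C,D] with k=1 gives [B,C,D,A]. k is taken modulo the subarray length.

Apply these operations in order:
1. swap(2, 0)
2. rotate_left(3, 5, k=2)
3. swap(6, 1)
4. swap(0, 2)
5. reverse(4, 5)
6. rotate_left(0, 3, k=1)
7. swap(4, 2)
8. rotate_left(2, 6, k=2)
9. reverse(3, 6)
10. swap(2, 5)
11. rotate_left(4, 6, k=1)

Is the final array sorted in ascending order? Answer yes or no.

After 1 (swap(2, 0)): [G, C, D, F, B, E, A]
After 2 (rotate_left(3, 5, k=2)): [G, C, D, E, F, B, A]
After 3 (swap(6, 1)): [G, A, D, E, F, B, C]
After 4 (swap(0, 2)): [D, A, G, E, F, B, C]
After 5 (reverse(4, 5)): [D, A, G, E, B, F, C]
After 6 (rotate_left(0, 3, k=1)): [A, G, E, D, B, F, C]
After 7 (swap(4, 2)): [A, G, B, D, E, F, C]
After 8 (rotate_left(2, 6, k=2)): [A, G, E, F, C, B, D]
After 9 (reverse(3, 6)): [A, G, E, D, B, C, F]
After 10 (swap(2, 5)): [A, G, C, D, B, E, F]
After 11 (rotate_left(4, 6, k=1)): [A, G, C, D, E, F, B]

Answer: no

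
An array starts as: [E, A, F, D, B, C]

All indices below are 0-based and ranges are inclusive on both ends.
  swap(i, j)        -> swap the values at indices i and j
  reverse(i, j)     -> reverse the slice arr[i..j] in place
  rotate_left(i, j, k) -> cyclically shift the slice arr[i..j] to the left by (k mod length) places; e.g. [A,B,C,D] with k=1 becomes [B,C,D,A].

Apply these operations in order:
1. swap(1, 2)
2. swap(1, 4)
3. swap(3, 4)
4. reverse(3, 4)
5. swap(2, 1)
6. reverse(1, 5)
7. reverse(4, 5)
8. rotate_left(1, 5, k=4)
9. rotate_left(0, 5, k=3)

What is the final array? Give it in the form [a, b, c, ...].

Answer: [F, D, A, E, B, C]

Derivation:
After 1 (swap(1, 2)): [E, F, A, D, B, C]
After 2 (swap(1, 4)): [E, B, A, D, F, C]
After 3 (swap(3, 4)): [E, B, A, F, D, C]
After 4 (reverse(3, 4)): [E, B, A, D, F, C]
After 5 (swap(2, 1)): [E, A, B, D, F, C]
After 6 (reverse(1, 5)): [E, C, F, D, B, A]
After 7 (reverse(4, 5)): [E, C, F, D, A, B]
After 8 (rotate_left(1, 5, k=4)): [E, B, C, F, D, A]
After 9 (rotate_left(0, 5, k=3)): [F, D, A, E, B, C]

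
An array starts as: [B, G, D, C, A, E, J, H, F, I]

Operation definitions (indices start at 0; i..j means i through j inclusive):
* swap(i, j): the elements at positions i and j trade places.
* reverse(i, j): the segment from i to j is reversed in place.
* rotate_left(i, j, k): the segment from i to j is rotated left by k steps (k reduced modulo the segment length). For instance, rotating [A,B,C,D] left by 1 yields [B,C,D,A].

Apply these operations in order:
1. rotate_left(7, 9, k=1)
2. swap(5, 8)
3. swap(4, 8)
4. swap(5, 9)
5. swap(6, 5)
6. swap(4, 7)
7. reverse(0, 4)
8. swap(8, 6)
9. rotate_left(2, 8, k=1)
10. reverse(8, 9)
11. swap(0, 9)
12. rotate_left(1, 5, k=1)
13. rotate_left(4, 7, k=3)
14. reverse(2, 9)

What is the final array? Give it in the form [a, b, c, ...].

Answer: [D, G, F, I, E, C, A, H, J, B]

Derivation:
After 1 (rotate_left(7, 9, k=1)): [B, G, D, C, A, E, J, F, I, H]
After 2 (swap(5, 8)): [B, G, D, C, A, I, J, F, E, H]
After 3 (swap(4, 8)): [B, G, D, C, E, I, J, F, A, H]
After 4 (swap(5, 9)): [B, G, D, C, E, H, J, F, A, I]
After 5 (swap(6, 5)): [B, G, D, C, E, J, H, F, A, I]
After 6 (swap(4, 7)): [B, G, D, C, F, J, H, E, A, I]
After 7 (reverse(0, 4)): [F, C, D, G, B, J, H, E, A, I]
After 8 (swap(8, 6)): [F, C, D, G, B, J, A, E, H, I]
After 9 (rotate_left(2, 8, k=1)): [F, C, G, B, J, A, E, H, D, I]
After 10 (reverse(8, 9)): [F, C, G, B, J, A, E, H, I, D]
After 11 (swap(0, 9)): [D, C, G, B, J, A, E, H, I, F]
After 12 (rotate_left(1, 5, k=1)): [D, G, B, J, A, C, E, H, I, F]
After 13 (rotate_left(4, 7, k=3)): [D, G, B, J, H, A, C, E, I, F]
After 14 (reverse(2, 9)): [D, G, F, I, E, C, A, H, J, B]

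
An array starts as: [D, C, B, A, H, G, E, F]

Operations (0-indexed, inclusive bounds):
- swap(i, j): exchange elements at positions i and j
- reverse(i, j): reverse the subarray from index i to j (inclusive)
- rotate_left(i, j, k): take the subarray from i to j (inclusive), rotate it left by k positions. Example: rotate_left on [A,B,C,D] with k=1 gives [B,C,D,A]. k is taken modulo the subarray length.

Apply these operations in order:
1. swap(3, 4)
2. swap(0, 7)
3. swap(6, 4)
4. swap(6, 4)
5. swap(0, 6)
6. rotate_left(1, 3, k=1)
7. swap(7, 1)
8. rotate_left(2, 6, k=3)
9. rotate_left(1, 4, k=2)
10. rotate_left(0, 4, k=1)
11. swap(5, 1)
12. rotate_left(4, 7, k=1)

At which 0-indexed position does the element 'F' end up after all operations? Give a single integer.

After 1 (swap(3, 4)): [D, C, B, H, A, G, E, F]
After 2 (swap(0, 7)): [F, C, B, H, A, G, E, D]
After 3 (swap(6, 4)): [F, C, B, H, E, G, A, D]
After 4 (swap(6, 4)): [F, C, B, H, A, G, E, D]
After 5 (swap(0, 6)): [E, C, B, H, A, G, F, D]
After 6 (rotate_left(1, 3, k=1)): [E, B, H, C, A, G, F, D]
After 7 (swap(7, 1)): [E, D, H, C, A, G, F, B]
After 8 (rotate_left(2, 6, k=3)): [E, D, G, F, H, C, A, B]
After 9 (rotate_left(1, 4, k=2)): [E, F, H, D, G, C, A, B]
After 10 (rotate_left(0, 4, k=1)): [F, H, D, G, E, C, A, B]
After 11 (swap(5, 1)): [F, C, D, G, E, H, A, B]
After 12 (rotate_left(4, 7, k=1)): [F, C, D, G, H, A, B, E]

Answer: 0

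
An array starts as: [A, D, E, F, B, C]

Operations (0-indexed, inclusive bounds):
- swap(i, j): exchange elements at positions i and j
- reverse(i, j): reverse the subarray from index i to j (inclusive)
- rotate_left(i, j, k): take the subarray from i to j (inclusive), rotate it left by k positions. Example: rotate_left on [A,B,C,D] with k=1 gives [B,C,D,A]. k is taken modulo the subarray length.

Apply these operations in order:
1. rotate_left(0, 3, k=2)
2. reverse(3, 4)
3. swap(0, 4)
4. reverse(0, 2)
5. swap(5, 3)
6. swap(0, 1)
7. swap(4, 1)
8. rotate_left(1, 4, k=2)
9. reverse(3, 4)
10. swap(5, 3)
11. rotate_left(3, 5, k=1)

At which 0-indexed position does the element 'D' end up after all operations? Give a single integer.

Answer: 4

Derivation:
After 1 (rotate_left(0, 3, k=2)): [E, F, A, D, B, C]
After 2 (reverse(3, 4)): [E, F, A, B, D, C]
After 3 (swap(0, 4)): [D, F, A, B, E, C]
After 4 (reverse(0, 2)): [A, F, D, B, E, C]
After 5 (swap(5, 3)): [A, F, D, C, E, B]
After 6 (swap(0, 1)): [F, A, D, C, E, B]
After 7 (swap(4, 1)): [F, E, D, C, A, B]
After 8 (rotate_left(1, 4, k=2)): [F, C, A, E, D, B]
After 9 (reverse(3, 4)): [F, C, A, D, E, B]
After 10 (swap(5, 3)): [F, C, A, B, E, D]
After 11 (rotate_left(3, 5, k=1)): [F, C, A, E, D, B]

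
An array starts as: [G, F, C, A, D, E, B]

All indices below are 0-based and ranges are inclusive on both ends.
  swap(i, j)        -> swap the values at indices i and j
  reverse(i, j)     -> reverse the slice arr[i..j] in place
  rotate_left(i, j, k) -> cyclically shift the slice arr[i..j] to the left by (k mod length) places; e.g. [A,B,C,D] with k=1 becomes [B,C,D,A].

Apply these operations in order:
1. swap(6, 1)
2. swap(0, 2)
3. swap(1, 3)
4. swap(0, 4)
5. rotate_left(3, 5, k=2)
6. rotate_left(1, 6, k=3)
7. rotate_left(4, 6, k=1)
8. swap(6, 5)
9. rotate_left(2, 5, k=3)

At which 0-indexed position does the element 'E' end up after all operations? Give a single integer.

After 1 (swap(6, 1)): [G, B, C, A, D, E, F]
After 2 (swap(0, 2)): [C, B, G, A, D, E, F]
After 3 (swap(1, 3)): [C, A, G, B, D, E, F]
After 4 (swap(0, 4)): [D, A, G, B, C, E, F]
After 5 (rotate_left(3, 5, k=2)): [D, A, G, E, B, C, F]
After 6 (rotate_left(1, 6, k=3)): [D, B, C, F, A, G, E]
After 7 (rotate_left(4, 6, k=1)): [D, B, C, F, G, E, A]
After 8 (swap(6, 5)): [D, B, C, F, G, A, E]
After 9 (rotate_left(2, 5, k=3)): [D, B, A, C, F, G, E]

Answer: 6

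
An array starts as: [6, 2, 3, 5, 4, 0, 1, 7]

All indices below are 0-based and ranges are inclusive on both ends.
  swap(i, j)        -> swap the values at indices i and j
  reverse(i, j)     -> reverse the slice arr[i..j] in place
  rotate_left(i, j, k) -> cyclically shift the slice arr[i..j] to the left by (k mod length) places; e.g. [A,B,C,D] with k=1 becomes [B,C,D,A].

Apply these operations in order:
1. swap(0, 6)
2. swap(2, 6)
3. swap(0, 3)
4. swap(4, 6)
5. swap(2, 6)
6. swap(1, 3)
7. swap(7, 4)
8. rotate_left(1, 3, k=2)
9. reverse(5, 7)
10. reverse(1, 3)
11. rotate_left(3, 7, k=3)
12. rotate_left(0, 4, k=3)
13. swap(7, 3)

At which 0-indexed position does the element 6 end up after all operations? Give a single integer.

Answer: 0

Derivation:
After 1 (swap(0, 6)): [1, 2, 3, 5, 4, 0, 6, 7]
After 2 (swap(2, 6)): [1, 2, 6, 5, 4, 0, 3, 7]
After 3 (swap(0, 3)): [5, 2, 6, 1, 4, 0, 3, 7]
After 4 (swap(4, 6)): [5, 2, 6, 1, 3, 0, 4, 7]
After 5 (swap(2, 6)): [5, 2, 4, 1, 3, 0, 6, 7]
After 6 (swap(1, 3)): [5, 1, 4, 2, 3, 0, 6, 7]
After 7 (swap(7, 4)): [5, 1, 4, 2, 7, 0, 6, 3]
After 8 (rotate_left(1, 3, k=2)): [5, 2, 1, 4, 7, 0, 6, 3]
After 9 (reverse(5, 7)): [5, 2, 1, 4, 7, 3, 6, 0]
After 10 (reverse(1, 3)): [5, 4, 1, 2, 7, 3, 6, 0]
After 11 (rotate_left(3, 7, k=3)): [5, 4, 1, 6, 0, 2, 7, 3]
After 12 (rotate_left(0, 4, k=3)): [6, 0, 5, 4, 1, 2, 7, 3]
After 13 (swap(7, 3)): [6, 0, 5, 3, 1, 2, 7, 4]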